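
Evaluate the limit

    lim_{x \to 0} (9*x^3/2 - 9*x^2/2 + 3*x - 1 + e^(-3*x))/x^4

27/8

Direct substitution gives 0/0.
Apply L'Hôpital: lim (27*x^2/2 - 9*x + 3 - 3*e^(-3*x))/(4*x^3), still 0/0.
Apply L'Hôpital: lim (27*x - 9 + 9*e^(-3*x))/(12*x^2), still 0/0.
Apply L'Hôpital: lim (27 - 27*e^(-3*x))/(24*x), still 0/0.
After 4 applications of L'Hôpital's rule the quotient is (81*e^(-3*x))/(24); substituting x = 0 gives 27/8.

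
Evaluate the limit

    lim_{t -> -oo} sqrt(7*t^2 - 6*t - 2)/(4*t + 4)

-√(7)/4

For large |t|, √(7*t^2 - 6*t - 2) ≈ √7·|t| and the denominator ≈ 4t.
Since t → −∞, |t| = −t, giving −√7/(4) = -√(7)/4.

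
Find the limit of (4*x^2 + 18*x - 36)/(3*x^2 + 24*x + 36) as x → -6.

5/2

At x = -6 both the top and bottom vanish — a removable singularity. Factoring out (x + 6) from each leaves (4*x - 6)/(3*x + 6), which at x = -6 equals 5/2.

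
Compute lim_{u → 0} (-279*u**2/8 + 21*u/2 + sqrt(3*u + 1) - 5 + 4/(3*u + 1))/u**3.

-1701/16

Substitution gives 0/0 (the numerator vanishes to order 3).
Expand each term to order u^3: the coefficient of u^3 in 4·1/(1 + 3u) is -108 and in √(1 + 3u) is 27/16.
Lower-order terms cancel with the polynomial part, so the numerator is (-1701/16)·u^3 + o(u^3), and the limit is (-1701/16)/(1) = -1701/16.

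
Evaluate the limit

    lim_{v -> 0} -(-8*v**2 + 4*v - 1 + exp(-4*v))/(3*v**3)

Direct substitution gives 0/0.
Apply L'Hôpital: lim (-16*v + 4 - 4*e^(-4*v))/(-9*v^2), still 0/0.
Apply L'Hôpital: lim (-16 + 16*e^(-4*v))/(-18*v), still 0/0.
After 3 applications of L'Hôpital's rule the quotient is (-64*e^(-4*v))/(-18); substituting v = 0 gives 32/9.

32/9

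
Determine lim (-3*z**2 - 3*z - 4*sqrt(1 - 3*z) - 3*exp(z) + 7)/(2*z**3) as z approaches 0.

25/8

Substitution gives 0/0 (the numerator vanishes to order 3).
Expand each term to order z^3: the coefficient of z^3 in -4·√(1 - 3z) is 27/4 and in -3·e^(z) is -1/2.
Lower-order terms cancel with the polynomial part, so the numerator is (25/4)·z^3 + o(z^3), and the limit is (25/4)/(2) = 25/8.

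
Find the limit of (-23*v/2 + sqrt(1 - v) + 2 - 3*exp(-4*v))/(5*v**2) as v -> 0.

-193/40

Substitution gives 0/0 (the numerator vanishes to order 2).
Expand each term to order v^2: the coefficient of v^2 in √(1 - v) is -1/8 and in -3·e^(-4v) is -24.
Lower-order terms cancel with the polynomial part, so the numerator is (-193/8)·v^2 + o(v^2), and the limit is (-193/8)/(5) = -193/40.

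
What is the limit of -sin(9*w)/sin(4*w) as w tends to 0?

-9/4

Substitution gives 0/0.
Divide numerator and denominator by w: sin(9w)/w → 9 and sin(4w)/w → 4, so the limit is -1·9/4 = -9/4.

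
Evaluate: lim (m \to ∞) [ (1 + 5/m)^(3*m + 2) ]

Let L be the limit and take ln: ln L = lim (3m + 2)·ln(1 + 5/m) = lim (3m + 2)·(5/m + O(1/m²)) = 15.
Hence L = e^(15).

e^(15)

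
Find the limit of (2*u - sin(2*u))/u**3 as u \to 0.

4/3

Direct substitution gives 0/0.
Apply L'Hôpital: lim (2 - 2*cos(2*u))/(3*u^2), still 0/0.
Apply L'Hôpital: lim (4*sin(2*u))/(6*u), still 0/0.
After 3 applications of L'Hôpital's rule the quotient is (8*cos(2*u))/(6); substituting u = 0 gives 4/3.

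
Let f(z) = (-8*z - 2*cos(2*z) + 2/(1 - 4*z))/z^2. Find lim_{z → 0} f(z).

36

Substitution gives 0/0; apply L'Hôpital's rule 2 times.
After differentiating numerator and denominator 2 times the quotient is (8*cos(2*z) - 64/(4*z - 1)^3)/(2); at z = 0 this is 36.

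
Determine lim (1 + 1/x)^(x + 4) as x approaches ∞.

e

Let L be the limit and take ln: ln L = lim (x + 4)·ln(1 + 1/x) = lim (x + 4)·(1/x + O(1/x²)) = 1.
Hence L = e^(1).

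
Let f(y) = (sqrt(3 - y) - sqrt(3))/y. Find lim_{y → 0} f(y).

-√(3)/6

Substitution gives 0/0. Multiply numerator and denominator by the conjugate √(3 - y) + √3.
The numerator becomes (3 - y) − 3 = -y, so the expression simplifies to -1/(√(3 - y) + √3).
Letting y → 0 gives -1/(2√3) = -√(3)/6.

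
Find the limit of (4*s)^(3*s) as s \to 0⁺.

Base → 0⁺ and exponent → 0⁺: a 0^0 form.
Take logs: 3s·ln(4s). This is 0·(−∞); rewriting as ln(4s)/(1/(3s)) and applying L'Hôpital gives 0.
Hence the limit is e^0 = 1.

1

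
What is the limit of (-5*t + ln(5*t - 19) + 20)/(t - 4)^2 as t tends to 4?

Direct substitution gives 0/0.
Apply L'Hôpital: lim (-5 + 5/(5*t - 19))/(2*t - 8), still 0/0.
After 2 applications of L'Hôpital's rule the quotient is (-25/(5*t - 19)^2)/(2); substituting t = 4 gives -25/2.

-25/2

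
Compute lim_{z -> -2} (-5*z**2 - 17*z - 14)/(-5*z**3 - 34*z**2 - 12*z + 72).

3/64

Direct substitution gives 0/0, so factor. Both numerator and denominator have (z + 2) as a factor.
After cancelling, the expression reduces to (-5*z - 7)/(-5*z^2 - 24*z + 36).
Substituting z = -2 gives 3/64.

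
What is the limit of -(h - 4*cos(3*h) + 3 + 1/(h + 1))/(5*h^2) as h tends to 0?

Substitution gives 0/0; apply L'Hôpital's rule 2 times.
After differentiating numerator and denominator 2 times the quotient is (36*cos(3*h) + 2/(h + 1)^3)/(-10); at h = 0 this is -19/5.

-19/5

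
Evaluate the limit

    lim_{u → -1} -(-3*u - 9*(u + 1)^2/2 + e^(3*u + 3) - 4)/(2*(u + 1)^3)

-9/4

Direct substitution gives 0/0.
Apply L'Hôpital: lim (-9*u + 3*e^(3*u + 3) - 12)/(-6*(u + 1)^2), still 0/0.
Apply L'Hôpital: lim (9*e^(3*u + 3) - 9)/(-12*u - 12), still 0/0.
After 3 applications of L'Hôpital's rule the quotient is (27*e^(3*u + 3))/(-12); substituting u = -1 gives -9/4.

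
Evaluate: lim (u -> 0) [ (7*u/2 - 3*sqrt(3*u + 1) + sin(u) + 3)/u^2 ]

Substitution gives 0/0 (the numerator vanishes to order 2).
Expand each term to order u^2: the coefficient of u^2 in -3·√(1 + 3u) is 27/8 and in sin(u) is 0.
Lower-order terms cancel with the polynomial part, so the numerator is (27/8)·u^2 + o(u^2), and the limit is (27/8)/(1) = 27/8.

27/8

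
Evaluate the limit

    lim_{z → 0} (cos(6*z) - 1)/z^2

Direct substitution gives 0/0.
Apply L'Hôpital: lim (-6*sin(6*z))/(2*z), still 0/0.
After 2 applications of L'Hôpital's rule the quotient is (-36*cos(6*z))/(2); substituting z = 0 gives -18.

-18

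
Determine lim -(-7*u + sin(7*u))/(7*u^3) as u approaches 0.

49/6

Direct substitution gives 0/0.
Apply L'Hôpital: lim (7*cos(7*u) - 7)/(-21*u^2), still 0/0.
Apply L'Hôpital: lim (-49*sin(7*u))/(-42*u), still 0/0.
After 3 applications of L'Hôpital's rule the quotient is (-343*cos(7*u))/(-42); substituting u = 0 gives 49/6.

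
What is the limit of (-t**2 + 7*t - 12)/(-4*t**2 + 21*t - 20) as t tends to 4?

1/11

Since t = 4 makes numerator and denominator zero, (t - 4) divides both.
Cancelling it gives (3 - t)/(5 - 4*t); now plug in t = 4 to get 1/11.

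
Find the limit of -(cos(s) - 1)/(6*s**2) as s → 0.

Direct substitution gives 0/0.
Apply L'Hôpital: lim (-sin(s))/(-12*s), still 0/0.
After 2 applications of L'Hôpital's rule the quotient is (-cos(s))/(-12); substituting s = 0 gives 1/12.

1/12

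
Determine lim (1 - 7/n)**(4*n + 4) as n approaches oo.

Let L be the limit and take ln: ln L = lim (4n + 4)·ln(1 - 7/n) = lim (4n + 4)·(-7/n + O(1/n²)) = -28.
Hence L = e^(-28).

e^(-28)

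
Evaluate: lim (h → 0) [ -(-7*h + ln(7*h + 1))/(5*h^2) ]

Direct substitution gives 0/0.
Apply L'Hôpital: lim (-7 + 7/(7*h + 1))/(-10*h), still 0/0.
After 2 applications of L'Hôpital's rule the quotient is (-49/(7*h + 1)^2)/(-10); substituting h = 0 gives 49/10.

49/10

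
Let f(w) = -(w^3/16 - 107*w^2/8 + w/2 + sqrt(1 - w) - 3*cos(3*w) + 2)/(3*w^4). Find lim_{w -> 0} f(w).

Substitution gives 0/0 (the numerator vanishes to order 4).
Expand each term to order w^4: the coefficient of w^4 in -3·cos(3w) is -81/8 and in √(1 - w) is -5/128.
Lower-order terms cancel with the polynomial part, so the numerator is (-1301/128)·w^4 + o(w^4), and the limit is (-1301/128)/(-3) = 1301/384.

1301/384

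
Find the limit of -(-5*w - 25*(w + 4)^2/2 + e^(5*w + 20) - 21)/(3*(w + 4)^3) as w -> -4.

Direct substitution gives 0/0.
Apply L'Hôpital: lim (-25*w + 5*e^(5*w + 20) - 105)/(-9*(w + 4)^2), still 0/0.
Apply L'Hôpital: lim (25*e^(5*w + 20) - 25)/(-18*w - 72), still 0/0.
After 3 applications of L'Hôpital's rule the quotient is (125*e^(5*w + 20))/(-18); substituting w = -4 gives -125/18.

-125/18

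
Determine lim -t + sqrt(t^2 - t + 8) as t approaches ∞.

-1/2

This has the form ∞ − ∞. Multiply and divide by the conjugate √(t^2 - t + 8) + t.
That gives (-t + 8) / (√(t^2 - t + 8) + t).
Divide numerator and denominator by t: the limit is -1/(2·1) = -1/2.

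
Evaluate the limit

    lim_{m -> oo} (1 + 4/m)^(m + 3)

e^(4)

Write it as [(1 + 4/m)^m]^(1) · (1 + 4/m)^(3). The bracketed term tends to e^(4) and the second factor to 1, so the limit is e^(4).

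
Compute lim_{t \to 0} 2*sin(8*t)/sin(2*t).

Substitution gives 0/0.
Divide numerator and denominator by t: sin(8t)/t → 8 and sin(2t)/t → 2, so the limit is 2·8/2 = 8.

8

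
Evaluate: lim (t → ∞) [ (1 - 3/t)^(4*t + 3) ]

e^(-12)

The base → 1 and the exponent → ∞: a 1^∞ form.
Take logarithms: (4t + 3)·ln(1 - 3/t). Since ln(1+u) ~ u for small u, this behaves like (4t)·(-3/t) → -12.
So the limit is e^(-12).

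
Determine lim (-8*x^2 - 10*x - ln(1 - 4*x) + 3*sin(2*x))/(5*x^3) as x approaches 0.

Substitution gives 0/0 (the numerator vanishes to order 3).
Expand each term to order x^3: the coefficient of x^3 in 3·sin(2x) is -4 and in −ln(1 - 4x) is 64/3.
Lower-order terms cancel with the polynomial part, so the numerator is (52/3)·x^3 + o(x^3), and the limit is (52/3)/(5) = 52/15.

52/15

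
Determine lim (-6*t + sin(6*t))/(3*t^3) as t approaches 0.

-12

Direct substitution gives 0/0.
Apply L'Hôpital: lim (6*cos(6*t) - 6)/(9*t^2), still 0/0.
Apply L'Hôpital: lim (-36*sin(6*t))/(18*t), still 0/0.
After 3 applications of L'Hôpital's rule the quotient is (-216*cos(6*t))/(18); substituting t = 0 gives -12.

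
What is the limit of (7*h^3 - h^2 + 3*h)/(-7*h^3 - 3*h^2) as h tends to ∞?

-1

Numerator and denominator both have degree 3.
Dividing every term by h^3, all lower-order terms vanish and the limit is the ratio of leading coefficients, 7/(-7) = -1.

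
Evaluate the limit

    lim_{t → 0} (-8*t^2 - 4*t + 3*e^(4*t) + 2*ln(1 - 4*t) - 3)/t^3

Substitution gives 0/0 (the numerator vanishes to order 3).
Expand each term to order t^3: the coefficient of t^3 in 2·ln(1 - 4t) is -128/3 and in 3·e^(4t) is 32.
Lower-order terms cancel with the polynomial part, so the numerator is (-32/3)·t^3 + o(t^3), and the limit is (-32/3)/(1) = -32/3.

-32/3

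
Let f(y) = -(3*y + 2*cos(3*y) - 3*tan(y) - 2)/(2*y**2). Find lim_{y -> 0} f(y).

9/2

Substitution gives 0/0; apply L'Hôpital's rule 2 times.
After differentiating numerator and denominator 2 times the quotient is (-18*cos(3*y) - 6*tan(y)^3 - 6*tan(y))/(-4); at y = 0 this is 9/2.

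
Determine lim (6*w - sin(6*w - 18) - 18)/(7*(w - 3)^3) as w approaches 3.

36/7

Direct substitution gives 0/0.
Apply L'Hôpital: lim (6 - 6*cos(6*w - 18))/(21*(w - 3)^2), still 0/0.
Apply L'Hôpital: lim (36*sin(6*w - 18))/(42*w - 126), still 0/0.
After 3 applications of L'Hôpital's rule the quotient is (216*cos(6*w - 18))/(42); substituting w = 3 gives 36/7.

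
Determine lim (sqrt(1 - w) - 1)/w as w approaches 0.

-1/2

A 0/0 form; rationalise with √(1 - w) + √1. This collapses the numerator to -w, leaving -1/(√(1 - w) + √1) → -1/(2√1) = -1/2.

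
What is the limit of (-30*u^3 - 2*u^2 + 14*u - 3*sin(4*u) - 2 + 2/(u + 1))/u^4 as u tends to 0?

2

Substitution gives 0/0; apply L'Hôpital's rule 4 times.
After differentiating numerator and denominator 4 times the quotient is (-768*sin(4*u) + 48/(u + 1)^5)/(24); at u = 0 this is 2.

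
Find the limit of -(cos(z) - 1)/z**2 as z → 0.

1/2

Direct substitution gives 0/0.
Apply L'Hôpital: lim (-sin(z))/(-2*z), still 0/0.
After 2 applications of L'Hôpital's rule the quotient is (-cos(z))/(-2); substituting z = 0 gives 1/2.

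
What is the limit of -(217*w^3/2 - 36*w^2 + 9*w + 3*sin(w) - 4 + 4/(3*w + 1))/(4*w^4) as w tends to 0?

Substitution gives 0/0; apply L'Hôpital's rule 4 times.
After differentiating numerator and denominator 4 times the quotient is (3*sin(w) + 7776/(3*w + 1)^5)/(-96); at w = 0 this is -81.

-81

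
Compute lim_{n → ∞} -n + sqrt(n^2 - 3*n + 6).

-3/2

This has the form ∞ − ∞. Multiply and divide by the conjugate √(n^2 - 3*n + 6) + n.
That gives (-3n + 6) / (√(n^2 - 3*n + 6) + n).
Divide numerator and denominator by n: the limit is -3/(2·1) = -3/2.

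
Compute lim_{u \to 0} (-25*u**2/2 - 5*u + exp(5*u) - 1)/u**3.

Direct substitution gives 0/0.
Apply L'Hôpital: lim (-25*u + 5*e^(5*u) - 5)/(3*u^2), still 0/0.
Apply L'Hôpital: lim (25*e^(5*u) - 25)/(6*u), still 0/0.
After 3 applications of L'Hôpital's rule the quotient is (125*e^(5*u))/(6); substituting u = 0 gives 125/6.

125/6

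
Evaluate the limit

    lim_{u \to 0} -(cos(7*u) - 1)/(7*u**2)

7/2

Direct substitution gives 0/0.
Apply L'Hôpital: lim (-7*sin(7*u))/(-14*u), still 0/0.
After 2 applications of L'Hôpital's rule the quotient is (-49*cos(7*u))/(-14); substituting u = 0 gives 7/2.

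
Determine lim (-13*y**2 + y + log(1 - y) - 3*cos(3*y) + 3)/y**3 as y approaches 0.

-1/3

Substitution gives 0/0 (the numerator vanishes to order 3).
Expand each term to order y^3: the coefficient of y^3 in -3·cos(3y) is 0 and in ln(1 - y) is -1/3.
Lower-order terms cancel with the polynomial part, so the numerator is (-1/3)·y^3 + o(y^3), and the limit is (-1/3)/(1) = -1/3.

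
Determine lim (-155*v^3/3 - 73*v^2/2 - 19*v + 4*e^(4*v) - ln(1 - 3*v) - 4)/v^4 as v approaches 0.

Substitution gives 0/0; apply L'Hôpital's rule 4 times.
After differentiating numerator and denominator 4 times the quotient is (1024*e^(4*v) + 486/(3*v - 1)^4)/(24); at v = 0 this is 755/12.

755/12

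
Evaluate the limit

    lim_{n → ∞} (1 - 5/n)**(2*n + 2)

Write it as [(1 - 5/n)^n]^(2) · (1 - 5/n)^(2). The bracketed term tends to e^(-5) and the second factor to 1, so the limit is e^(-10).

e^(-10)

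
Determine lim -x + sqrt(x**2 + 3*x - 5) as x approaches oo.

3/2

This has the form ∞ − ∞. Multiply and divide by the conjugate √(x^2 + 3*x - 5) + x.
That gives (3x - 5) / (√(x^2 + 3*x - 5) + x).
Divide numerator and denominator by x: the limit is 3/(2·1) = 3/2.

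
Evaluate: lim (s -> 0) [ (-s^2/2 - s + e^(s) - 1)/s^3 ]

Direct substitution gives 0/0.
Apply L'Hôpital: lim (-s + e^(s) - 1)/(3*s^2), still 0/0.
Apply L'Hôpital: lim (e^(s) - 1)/(6*s), still 0/0.
After 3 applications of L'Hôpital's rule the quotient is (e^(s))/(6); substituting s = 0 gives 1/6.

1/6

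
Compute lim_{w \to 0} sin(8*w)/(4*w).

2

Substitution gives 0/0.
Write it as (8/4)·sin(8w)/(8w); since sin(u)/u → 1, the limit is 2.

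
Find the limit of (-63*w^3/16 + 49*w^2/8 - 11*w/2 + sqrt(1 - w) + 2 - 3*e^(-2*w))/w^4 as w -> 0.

-261/128

Substitution gives 0/0; apply L'Hôpital's rule 4 times.
After differentiating numerator and denominator 4 times the quotient is (-48*e^(-2*w) - 15/(16*(1 - w)^(7/2)))/(24); at w = 0 this is -261/128.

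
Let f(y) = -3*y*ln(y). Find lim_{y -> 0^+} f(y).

This is a 0·(−∞) form. Rewrite as -3·ln(y) / y^(−1) and apply L'Hôpital:
the derivative quotient is -3·(1/y) / (−1·y^(−2)) = (3/1)·y^1 → 0.

0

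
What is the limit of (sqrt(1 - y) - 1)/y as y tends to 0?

-1/2

A 0/0 form; rationalise with √(1 - y) + √1. This collapses the numerator to -y, leaving -1/(√(1 - y) + √1) → -1/(2√1) = -1/2.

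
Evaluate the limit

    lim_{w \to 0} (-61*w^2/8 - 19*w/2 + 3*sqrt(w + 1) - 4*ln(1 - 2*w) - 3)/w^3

521/48

Substitution gives 0/0; apply L'Hôpital's rule 3 times.
After differentiating numerator and denominator 3 times the quotient is (-64/(2*w - 1)^3 + 9/(8*(w + 1)^(5/2)))/(6); at w = 0 this is 521/48.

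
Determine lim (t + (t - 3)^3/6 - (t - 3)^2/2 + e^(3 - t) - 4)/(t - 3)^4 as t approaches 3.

Direct substitution gives 0/0.
Apply L'Hôpital: lim (-t + (t - 3)^2/2 - e^(3 - t) + 4)/(4*(t - 3)^3), still 0/0.
Apply L'Hôpital: lim (t + e^(3 - t) - 4)/(12*(t - 3)^2), still 0/0.
Apply L'Hôpital: lim (1 - e^(3 - t))/(24*t - 72), still 0/0.
After 4 applications of L'Hôpital's rule the quotient is (e^(3 - t))/(24); substituting t = 3 gives 1/24.

1/24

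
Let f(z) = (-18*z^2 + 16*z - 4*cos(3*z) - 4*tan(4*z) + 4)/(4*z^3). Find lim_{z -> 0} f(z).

Substitution gives 0/0 (the numerator vanishes to order 3).
Expand each term to order z^3: the coefficient of z^3 in -4·cos(3z) is 0 and in -4·tan(4z) is -256/3.
Lower-order terms cancel with the polynomial part, so the numerator is (-256/3)·z^3 + o(z^3), and the limit is (-256/3)/(4) = -64/3.

-64/3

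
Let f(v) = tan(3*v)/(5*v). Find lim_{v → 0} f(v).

Substitution gives 0/0.
Since tan(u)/u → 1 as u → 0, tan(3v)/(3v) → 1 and the limit is 3/5.

3/5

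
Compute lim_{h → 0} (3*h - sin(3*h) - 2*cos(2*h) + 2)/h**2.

4

Substitution gives 0/0 (the numerator vanishes to order 2).
Expand each term to order h^2: the coefficient of h^2 in -2·cos(2h) is 4 and in −sin(3h) is 0.
Lower-order terms cancel with the polynomial part, so the numerator is (4)·h^2 + o(h^2), and the limit is (4)/(1) = 4.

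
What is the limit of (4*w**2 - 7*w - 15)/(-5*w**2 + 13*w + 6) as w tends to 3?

-1

Direct substitution gives 0/0, so factor. Both numerator and denominator have (w - 3) as a factor.
After cancelling, the expression reduces to (4*w + 5)/(-5*w - 2).
Substituting w = 3 gives -1.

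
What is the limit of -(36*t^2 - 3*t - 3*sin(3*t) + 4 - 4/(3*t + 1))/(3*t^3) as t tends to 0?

Substitution gives 0/0 (the numerator vanishes to order 3).
Expand each term to order t^3: the coefficient of t^3 in -3·sin(3t) is 27/2 and in -4·1/(1 + 3t) is 108.
Lower-order terms cancel with the polynomial part, so the numerator is (243/2)·t^3 + o(t^3), and the limit is (243/2)/(-3) = -81/2.

-81/2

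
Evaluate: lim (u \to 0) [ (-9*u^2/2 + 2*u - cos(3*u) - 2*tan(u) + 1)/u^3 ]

-2/3

Substitution gives 0/0 (the numerator vanishes to order 3).
Expand each term to order u^3: the coefficient of u^3 in −cos(3u) is 0 and in -2·tan(u) is -2/3.
Lower-order terms cancel with the polynomial part, so the numerator is (-2/3)·u^3 + o(u^3), and the limit is (-2/3)/(1) = -2/3.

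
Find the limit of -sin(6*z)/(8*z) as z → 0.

-3/4

Substitution gives 0/0.
Write it as (6/(-8))·sin(6z)/(6z); since sin(u)/u → 1, the limit is -3/4.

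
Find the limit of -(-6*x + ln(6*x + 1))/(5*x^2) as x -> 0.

18/5

Direct substitution gives 0/0.
Apply L'Hôpital: lim (-6 + 6/(6*x + 1))/(-10*x), still 0/0.
After 2 applications of L'Hôpital's rule the quotient is (-36/(6*x + 1)^2)/(-10); substituting x = 0 gives 18/5.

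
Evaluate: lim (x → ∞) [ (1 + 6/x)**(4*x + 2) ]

e^(24)

The base → 1 and the exponent → ∞: a 1^∞ form.
Take logarithms: (4x + 2)·ln(1 + 6/x). Since ln(1+u) ~ u for small u, this behaves like (4x)·(6/x) → 24.
So the limit is e^(24).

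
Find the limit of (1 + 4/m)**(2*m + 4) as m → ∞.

e^(8)

The base → 1 and the exponent → ∞: a 1^∞ form.
Take logarithms: (2m + 4)·ln(1 + 4/m). Since ln(1+u) ~ u for small u, this behaves like (2m)·(4/m) → 8.
So the limit is e^(8).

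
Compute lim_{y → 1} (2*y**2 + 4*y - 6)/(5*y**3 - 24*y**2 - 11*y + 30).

Direct substitution gives 0/0, so factor. Both numerator and denominator have (y - 1) as a factor.
After cancelling, the expression reduces to (2*y + 6)/(5*y^2 - 19*y - 30).
Substituting y = 1 gives -2/11.

-2/11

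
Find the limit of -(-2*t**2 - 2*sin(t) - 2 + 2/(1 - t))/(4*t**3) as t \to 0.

-7/12

Substitution gives 0/0 (the numerator vanishes to order 3).
Expand each term to order t^3: the coefficient of t^3 in 2·1/(1 - t) is 2 and in -2·sin(t) is 1/3.
Lower-order terms cancel with the polynomial part, so the numerator is (7/3)·t^3 + o(t^3), and the limit is (7/3)/(-4) = -7/12.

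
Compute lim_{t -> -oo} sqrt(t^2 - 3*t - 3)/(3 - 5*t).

1/5

For large |t|, √(t^2 - 3*t - 3) ≈ √1·|t| and the denominator ≈ -5t.
Since t → −∞, |t| = −t, giving −√1/(-5) = 1/5.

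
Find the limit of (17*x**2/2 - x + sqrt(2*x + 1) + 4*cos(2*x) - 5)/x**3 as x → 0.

Substitution gives 0/0; apply L'Hôpital's rule 3 times.
After differentiating numerator and denominator 3 times the quotient is (32*sin(2*x) + 3/(2*x + 1)^(5/2))/(6); at x = 0 this is 1/2.

1/2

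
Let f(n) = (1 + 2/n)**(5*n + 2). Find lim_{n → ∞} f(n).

e^(10)

Write it as [(1 + 2/n)^n]^(5) · (1 + 2/n)^(2). The bracketed term tends to e^(2) and the second factor to 1, so the limit is e^(10).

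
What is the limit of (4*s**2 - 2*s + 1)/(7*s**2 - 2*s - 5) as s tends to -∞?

Numerator and denominator both have degree 2.
Dividing every term by s^2, all lower-order terms vanish and the limit is the ratio of leading coefficients, 4/(7) = 4/7.

4/7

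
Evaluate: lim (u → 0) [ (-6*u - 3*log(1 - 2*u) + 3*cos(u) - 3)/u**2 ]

Substitution gives 0/0; apply L'Hôpital's rule 2 times.
After differentiating numerator and denominator 2 times the quotient is (-3*cos(u) + 12/(2*u - 1)^2)/(2); at u = 0 this is 9/2.

9/2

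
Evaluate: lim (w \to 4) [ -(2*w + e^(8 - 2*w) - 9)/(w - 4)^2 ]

-2

Direct substitution gives 0/0.
Apply L'Hôpital: lim (2 - 2*e^(8 - 2*w))/(8 - 2*w), still 0/0.
After 2 applications of L'Hôpital's rule the quotient is (4*e^(8 - 2*w))/(-2); substituting w = 4 gives -2.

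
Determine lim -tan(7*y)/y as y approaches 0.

-7

Substitution gives 0/0.
Since tan(u)/u → 1 as u → 0, tan(7y)/(7y) → 1 and the limit is 7/(-1) = -7.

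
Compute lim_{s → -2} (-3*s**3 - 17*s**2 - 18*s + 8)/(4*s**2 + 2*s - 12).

-1

Direct substitution gives 0/0, so factor. Both numerator and denominator have (s + 2) as a factor.
After cancelling, the expression reduces to (-3*s^2 - 11*s + 4)/(4*s - 6).
Substituting s = -2 gives -1.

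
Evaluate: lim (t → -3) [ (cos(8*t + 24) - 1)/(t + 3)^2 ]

Direct substitution gives 0/0.
Apply L'Hôpital: lim (-8*sin(8*t + 24))/(2*t + 6), still 0/0.
After 2 applications of L'Hôpital's rule the quotient is (-64*cos(8*t + 24))/(2); substituting t = -3 gives -32.

-32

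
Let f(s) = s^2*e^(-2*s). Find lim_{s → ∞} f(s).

Write as s^2/e^{2s}, an ∞/∞ form.
Exponential growth dominates any polynomial, so repeated L'Hôpital (or the standard result) gives 0.

0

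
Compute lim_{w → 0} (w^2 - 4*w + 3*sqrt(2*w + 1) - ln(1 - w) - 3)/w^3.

11/6

Substitution gives 0/0; apply L'Hôpital's rule 3 times.
After differentiating numerator and denominator 3 times the quotient is (9/(2*w + 1)^(5/2) - 2/(w - 1)^3)/(6); at w = 0 this is 11/6.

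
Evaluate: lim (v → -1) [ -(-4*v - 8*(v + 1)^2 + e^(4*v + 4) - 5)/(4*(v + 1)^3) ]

Direct substitution gives 0/0.
Apply L'Hôpital: lim (-16*v + 4*e^(4*v + 4) - 20)/(-12*(v + 1)^2), still 0/0.
Apply L'Hôpital: lim (16*e^(4*v + 4) - 16)/(-24*v - 24), still 0/0.
After 3 applications of L'Hôpital's rule the quotient is (64*e^(4*v + 4))/(-24); substituting v = -1 gives -8/3.

-8/3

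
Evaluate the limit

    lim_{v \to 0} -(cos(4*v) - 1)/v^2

Direct substitution gives 0/0.
Apply L'Hôpital: lim (-4*sin(4*v))/(-2*v), still 0/0.
After 2 applications of L'Hôpital's rule the quotient is (-16*cos(4*v))/(-2); substituting v = 0 gives 8.

8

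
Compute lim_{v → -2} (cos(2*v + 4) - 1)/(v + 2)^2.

-2

Direct substitution gives 0/0.
Apply L'Hôpital: lim (-2*sin(2*v + 4))/(2*v + 4), still 0/0.
After 2 applications of L'Hôpital's rule the quotient is (-4*cos(2*v + 4))/(2); substituting v = -2 gives -2.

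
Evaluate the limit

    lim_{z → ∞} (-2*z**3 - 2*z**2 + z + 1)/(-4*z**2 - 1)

∞

The numerator has higher degree (3 > 2); the quotient behaves like (-2/(-4))·z^1 for large |z|.
As z → +∞ this diverges to ∞.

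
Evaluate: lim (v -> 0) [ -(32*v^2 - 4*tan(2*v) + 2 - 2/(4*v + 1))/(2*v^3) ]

-176/3

Substitution gives 0/0; apply L'Hôpital's rule 3 times.
After differentiating numerator and denominator 3 times the quotient is (-128*tan(2*v)^2/cos(2*v)^2 - 64/cos(2*v)^4 + 768/(4*v + 1)^4)/(-12); at v = 0 this is -176/3.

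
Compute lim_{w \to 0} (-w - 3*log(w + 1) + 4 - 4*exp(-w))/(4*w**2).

Substitution gives 0/0 (the numerator vanishes to order 2).
Expand each term to order w^2: the coefficient of w^2 in -4·e^(-w) is -2 and in -3·ln(1 + w) is 3/2.
Lower-order terms cancel with the polynomial part, so the numerator is (-1/2)·w^2 + o(w^2), and the limit is (-1/2)/(4) = -1/8.

-1/8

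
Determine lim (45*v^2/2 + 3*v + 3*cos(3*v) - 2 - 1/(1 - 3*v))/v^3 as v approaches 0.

-27

Substitution gives 0/0 (the numerator vanishes to order 3).
Expand each term to order v^3: the coefficient of v^3 in 3·cos(3v) is 0 and in −1/(1 - 3v) is -27.
Lower-order terms cancel with the polynomial part, so the numerator is (-27)·v^3 + o(v^3), and the limit is (-27)/(1) = -27.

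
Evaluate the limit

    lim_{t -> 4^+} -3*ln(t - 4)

∞

As t → 4⁺, t - 4 → 0⁺ and ln(t - 4) → −∞.
Multiplying by -3 gives ∞.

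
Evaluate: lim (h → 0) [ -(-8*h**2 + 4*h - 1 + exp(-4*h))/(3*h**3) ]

32/9

Direct substitution gives 0/0.
Apply L'Hôpital: lim (-16*h + 4 - 4*e^(-4*h))/(-9*h^2), still 0/0.
Apply L'Hôpital: lim (-16 + 16*e^(-4*h))/(-18*h), still 0/0.
After 3 applications of L'Hôpital's rule the quotient is (-64*e^(-4*h))/(-18); substituting h = 0 gives 32/9.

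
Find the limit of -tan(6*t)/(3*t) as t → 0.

-2

Substitution gives 0/0.
Since tan(u)/u → 1 as u → 0, tan(6t)/(6t) → 1 and the limit is 6/(-3) = -2.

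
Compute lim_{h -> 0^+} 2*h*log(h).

This is a 0·(−∞) form. Rewrite as 2·ln(h) / h^(−1) and apply L'Hôpital:
the derivative quotient is 2·(1/h) / (−1·h^(−2)) = (-2/1)·h^1 → 0.

0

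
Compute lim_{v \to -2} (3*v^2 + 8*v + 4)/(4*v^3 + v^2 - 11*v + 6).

-4/33

At v = -2 both the top and bottom vanish — a removable singularity. Factoring out (v + 2) from each leaves (3*v + 2)/(4*v^2 - 7*v + 3), which at v = -2 equals -4/33.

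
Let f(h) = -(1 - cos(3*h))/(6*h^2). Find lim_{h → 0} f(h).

-3/4

Substitution gives 0/0.
Use (1 − cos u)/u² → 1/2 with u = 3h: the limit is 3²/(2·(-6)) = -3/4.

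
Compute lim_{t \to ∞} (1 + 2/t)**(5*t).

e^(10)

Write it as [(1 + 2/t)^t]^(5) · (1 + 2/t)^(0). The bracketed term tends to e^(2) and the second factor to 1, so the limit is e^(10).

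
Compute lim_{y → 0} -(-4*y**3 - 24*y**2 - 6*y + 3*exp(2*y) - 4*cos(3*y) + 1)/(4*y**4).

Substitution gives 0/0; apply L'Hôpital's rule 4 times.
After differentiating numerator and denominator 4 times the quotient is (48*e^(2*y) - 324*cos(3*y))/(-96); at y = 0 this is 23/8.

23/8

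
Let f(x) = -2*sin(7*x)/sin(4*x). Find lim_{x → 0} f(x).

Substitution gives 0/0.
Divide numerator and denominator by x: sin(7x)/x → 7 and sin(4x)/x → 4, so the limit is -2·7/4 = -7/2.

-7/2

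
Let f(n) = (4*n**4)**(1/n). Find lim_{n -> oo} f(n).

1

Base → ∞ and exponent → 0: an ∞^0 form.
Take logs: (1/n)·ln(4·n^4) = (ln 4 + 4·ln n)/n → 0.
So the limit is e^0 = 1.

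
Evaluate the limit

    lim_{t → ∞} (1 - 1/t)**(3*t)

e^(-3)

Let L be the limit and take ln: ln L = lim (3t)·ln(1 - 1/t) = lim (3t)·(-1/t + O(1/t²)) = -3.
Hence L = e^(-3).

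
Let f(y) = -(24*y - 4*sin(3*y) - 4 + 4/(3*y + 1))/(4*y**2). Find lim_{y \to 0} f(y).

-9

Substitution gives 0/0 (the numerator vanishes to order 2).
Expand each term to order y^2: the coefficient of y^2 in 4·1/(1 + 3y) is 36 and in -4·sin(3y) is 0.
Lower-order terms cancel with the polynomial part, so the numerator is (36)·y^2 + o(y^2), and the limit is (36)/(-4) = -9.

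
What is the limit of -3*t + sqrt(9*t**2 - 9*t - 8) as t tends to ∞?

An ∞ − ∞ form. Rationalising with the conjugate, the difference becomes (-9t - 8) / (√(9*t^2 - 9*t - 8) + 3t).
For large t the denominator behaves like 2·3t, so the quotient tends to -9/6 = -3/2.

-3/2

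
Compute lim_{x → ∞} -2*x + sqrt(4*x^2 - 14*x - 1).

-7/2

An ∞ − ∞ form. Rationalising with the conjugate, the difference becomes (-14x - 1) / (√(4*x^2 - 14*x - 1) + 2x).
For large x the denominator behaves like 2·2x, so the quotient tends to -14/4 = -7/2.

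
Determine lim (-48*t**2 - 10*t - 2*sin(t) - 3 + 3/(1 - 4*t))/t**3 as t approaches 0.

Substitution gives 0/0 (the numerator vanishes to order 3).
Expand each term to order t^3: the coefficient of t^3 in -2·sin(t) is 1/3 and in 3·1/(1 - 4t) is 192.
Lower-order terms cancel with the polynomial part, so the numerator is (577/3)·t^3 + o(t^3), and the limit is (577/3)/(1) = 577/3.

577/3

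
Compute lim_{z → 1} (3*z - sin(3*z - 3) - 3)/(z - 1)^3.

9/2

Direct substitution gives 0/0.
Apply L'Hôpital: lim (3 - 3*cos(3*z - 3))/(3*(z - 1)^2), still 0/0.
Apply L'Hôpital: lim (9*sin(3*z - 3))/(6*z - 6), still 0/0.
After 3 applications of L'Hôpital's rule the quotient is (27*cos(3*z - 3))/(6); substituting z = 1 gives 9/2.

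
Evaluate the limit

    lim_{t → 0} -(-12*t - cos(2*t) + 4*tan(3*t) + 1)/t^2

-2

Substitution gives 0/0 (the numerator vanishes to order 2).
Expand each term to order t^2: the coefficient of t^2 in −cos(2t) is 2 and in 4·tan(3t) is 0.
Lower-order terms cancel with the polynomial part, so the numerator is (2)·t^2 + o(t^2), and the limit is (2)/(-1) = -2.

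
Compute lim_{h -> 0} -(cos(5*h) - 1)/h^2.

25/2

Direct substitution gives 0/0.
Apply L'Hôpital: lim (-5*sin(5*h))/(-2*h), still 0/0.
After 2 applications of L'Hôpital's rule the quotient is (-25*cos(5*h))/(-2); substituting h = 0 gives 25/2.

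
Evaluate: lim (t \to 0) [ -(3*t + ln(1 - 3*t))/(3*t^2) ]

Direct substitution gives 0/0.
Apply L'Hôpital: lim (3 - 3/(1 - 3*t))/(-6*t), still 0/0.
After 2 applications of L'Hôpital's rule the quotient is (-9/(1 - 3*t)^2)/(-6); substituting t = 0 gives 3/2.

3/2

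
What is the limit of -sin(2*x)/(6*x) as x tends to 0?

-1/3

Substitution gives 0/0.
Write it as (2/(-6))·sin(2x)/(2x); since sin(u)/u → 1, the limit is -1/3.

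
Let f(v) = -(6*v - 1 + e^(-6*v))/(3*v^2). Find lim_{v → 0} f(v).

Direct substitution gives 0/0.
Apply L'Hôpital: lim (6 - 6*e^(-6*v))/(-6*v), still 0/0.
After 2 applications of L'Hôpital's rule the quotient is (36*e^(-6*v))/(-6); substituting v = 0 gives -6.

-6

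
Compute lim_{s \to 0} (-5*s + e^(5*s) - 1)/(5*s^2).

5/2

Direct substitution gives 0/0.
Apply L'Hôpital: lim (5*e^(5*s) - 5)/(10*s), still 0/0.
After 2 applications of L'Hôpital's rule the quotient is (25*e^(5*s))/(10); substituting s = 0 gives 5/2.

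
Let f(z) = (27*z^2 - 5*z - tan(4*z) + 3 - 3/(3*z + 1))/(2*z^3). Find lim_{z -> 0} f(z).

Substitution gives 0/0 (the numerator vanishes to order 3).
Expand each term to order z^3: the coefficient of z^3 in −tan(4z) is -64/3 and in -3·1/(1 + 3z) is 81.
Lower-order terms cancel with the polynomial part, so the numerator is (179/3)·z^3 + o(z^3), and the limit is (179/3)/(2) = 179/6.

179/6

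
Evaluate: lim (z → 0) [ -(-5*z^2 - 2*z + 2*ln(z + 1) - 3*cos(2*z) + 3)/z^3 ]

Substitution gives 0/0 (the numerator vanishes to order 3).
Expand each term to order z^3: the coefficient of z^3 in 2·ln(1 + z) is 2/3 and in -3·cos(2z) is 0.
Lower-order terms cancel with the polynomial part, so the numerator is (2/3)·z^3 + o(z^3), and the limit is (2/3)/(-1) = -2/3.

-2/3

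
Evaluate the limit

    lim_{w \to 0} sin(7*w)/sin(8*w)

7/8

Substitution gives 0/0.
Divide numerator and denominator by w: sin(7w)/w → 7 and sin(8w)/w → 8, so the limit is 1·7/8 = 7/8.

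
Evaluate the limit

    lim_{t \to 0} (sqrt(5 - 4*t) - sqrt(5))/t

-2*√(5)/5

Substitution gives 0/0. Multiply numerator and denominator by the conjugate √(5 - 4t) + √5.
The numerator becomes (5 - 4t) − 5 = -4t, so the expression simplifies to -4/(√(5 - 4t) + √5).
Letting t → 0 gives -4/(2√5) = -2*√(5)/5.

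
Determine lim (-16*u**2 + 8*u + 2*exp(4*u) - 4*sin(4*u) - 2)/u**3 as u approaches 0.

64

Substitution gives 0/0 (the numerator vanishes to order 3).
Expand each term to order u^3: the coefficient of u^3 in 2·e^(4u) is 64/3 and in -4·sin(4u) is 128/3.
Lower-order terms cancel with the polynomial part, so the numerator is (64)·u^3 + o(u^3), and the limit is (64)/(1) = 64.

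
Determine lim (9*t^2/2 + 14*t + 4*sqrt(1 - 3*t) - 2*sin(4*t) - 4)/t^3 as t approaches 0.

Substitution gives 0/0; apply L'Hôpital's rule 3 times.
After differentiating numerator and denominator 3 times the quotient is (128*cos(4*t) - 81/(2*(1 - 3*t)^(5/2)))/(6); at t = 0 this is 175/12.

175/12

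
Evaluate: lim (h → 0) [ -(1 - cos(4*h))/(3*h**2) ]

Substitution gives 0/0.
Use (1 − cos u)/u² → 1/2 with u = 4h: the limit is 4²/(2·(-3)) = -8/3.

-8/3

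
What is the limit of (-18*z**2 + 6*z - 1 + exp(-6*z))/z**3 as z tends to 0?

-36

Direct substitution gives 0/0.
Apply L'Hôpital: lim (-36*z + 6 - 6*e^(-6*z))/(3*z^2), still 0/0.
Apply L'Hôpital: lim (-36 + 36*e^(-6*z))/(6*z), still 0/0.
After 3 applications of L'Hôpital's rule the quotient is (-216*e^(-6*z))/(6); substituting z = 0 gives -36.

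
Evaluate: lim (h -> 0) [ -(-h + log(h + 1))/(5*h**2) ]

1/10

Direct substitution gives 0/0.
Apply L'Hôpital: lim (-1 + 1/(h + 1))/(-10*h), still 0/0.
After 2 applications of L'Hôpital's rule the quotient is (-1/(h + 1)^2)/(-10); substituting h = 0 gives 1/10.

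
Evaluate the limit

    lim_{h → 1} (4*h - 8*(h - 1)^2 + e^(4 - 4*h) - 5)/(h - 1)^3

-32/3

Direct substitution gives 0/0.
Apply L'Hôpital: lim (-16*h - 4*e^(4 - 4*h) + 20)/(3*(h - 1)^2), still 0/0.
Apply L'Hôpital: lim (16*e^(4 - 4*h) - 16)/(6*h - 6), still 0/0.
After 3 applications of L'Hôpital's rule the quotient is (-64*e^(4 - 4*h))/(6); substituting h = 1 gives -32/3.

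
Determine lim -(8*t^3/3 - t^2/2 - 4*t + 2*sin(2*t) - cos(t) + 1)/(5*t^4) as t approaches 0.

Substitution gives 0/0; apply L'Hôpital's rule 4 times.
After differentiating numerator and denominator 4 times the quotient is ((64*sin(t) - 1)*cos(t))/(-120); at t = 0 this is 1/120.

1/120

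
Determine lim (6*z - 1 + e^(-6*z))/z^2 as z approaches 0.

18

Direct substitution gives 0/0.
Apply L'Hôpital: lim (6 - 6*e^(-6*z))/(2*z), still 0/0.
After 2 applications of L'Hôpital's rule the quotient is (36*e^(-6*z))/(2); substituting z = 0 gives 18.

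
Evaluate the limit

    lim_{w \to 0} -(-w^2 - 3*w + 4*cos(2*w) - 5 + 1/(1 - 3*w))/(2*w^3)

-27/2

Substitution gives 0/0 (the numerator vanishes to order 3).
Expand each term to order w^3: the coefficient of w^3 in 1/(1 - 3w) is 27 and in 4·cos(2w) is 0.
Lower-order terms cancel with the polynomial part, so the numerator is (27)·w^3 + o(w^3), and the limit is (27)/(-2) = -27/2.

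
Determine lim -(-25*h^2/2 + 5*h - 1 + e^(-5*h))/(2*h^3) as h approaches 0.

125/12

Direct substitution gives 0/0.
Apply L'Hôpital: lim (-25*h + 5 - 5*e^(-5*h))/(-6*h^2), still 0/0.
Apply L'Hôpital: lim (-25 + 25*e^(-5*h))/(-12*h), still 0/0.
After 3 applications of L'Hôpital's rule the quotient is (-125*e^(-5*h))/(-12); substituting h = 0 gives 125/12.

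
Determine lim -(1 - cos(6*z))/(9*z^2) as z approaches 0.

Substitution gives 0/0.
Use (1 − cos u)/u² → 1/2 with u = 6z: the limit is 6²/(2·(-9)) = -2.

-2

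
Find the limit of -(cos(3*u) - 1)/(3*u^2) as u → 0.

3/2

Direct substitution gives 0/0.
Apply L'Hôpital: lim (-3*sin(3*u))/(-6*u), still 0/0.
After 2 applications of L'Hôpital's rule the quotient is (-9*cos(3*u))/(-6); substituting u = 0 gives 3/2.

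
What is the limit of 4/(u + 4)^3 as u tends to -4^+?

As u → -4⁺, (u + 4) → 0⁺, so (u + 4)^3 → 0⁺ and 4/(u + 4)^3 → ∞.

∞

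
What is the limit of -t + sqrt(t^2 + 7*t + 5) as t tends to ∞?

This has the form ∞ − ∞. Multiply and divide by the conjugate √(t^2 + 7*t + 5) + t.
That gives (7t + 5) / (√(t^2 + 7*t + 5) + t).
Divide numerator and denominator by t: the limit is 7/(2·1) = 7/2.

7/2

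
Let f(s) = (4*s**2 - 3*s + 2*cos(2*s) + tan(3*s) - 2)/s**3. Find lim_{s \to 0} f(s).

Substitution gives 0/0; apply L'Hôpital's rule 3 times.
After differentiating numerator and denominator 3 times the quotient is (16*sin(2*s) + 162*tan(3*s)^4 + 216*tan(3*s)^2 + 54)/(6); at s = 0 this is 9.

9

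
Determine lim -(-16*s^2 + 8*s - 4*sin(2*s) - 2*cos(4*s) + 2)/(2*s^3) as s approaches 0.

-8/3

Substitution gives 0/0; apply L'Hôpital's rule 3 times.
After differentiating numerator and denominator 3 times the quotient is (-128*sin(4*s) + 32*cos(2*s))/(-12); at s = 0 this is -8/3.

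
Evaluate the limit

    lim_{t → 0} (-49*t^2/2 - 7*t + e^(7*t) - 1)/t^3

Direct substitution gives 0/0.
Apply L'Hôpital: lim (-49*t + 7*e^(7*t) - 7)/(3*t^2), still 0/0.
Apply L'Hôpital: lim (49*e^(7*t) - 49)/(6*t), still 0/0.
After 3 applications of L'Hôpital's rule the quotient is (343*e^(7*t))/(6); substituting t = 0 gives 343/6.

343/6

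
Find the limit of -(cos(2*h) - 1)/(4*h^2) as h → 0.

Direct substitution gives 0/0.
Apply L'Hôpital: lim (-2*sin(2*h))/(-8*h), still 0/0.
After 2 applications of L'Hôpital's rule the quotient is (-4*cos(2*h))/(-8); substituting h = 0 gives 1/2.

1/2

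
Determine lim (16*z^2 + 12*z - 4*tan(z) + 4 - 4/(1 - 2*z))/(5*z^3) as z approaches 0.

-20/3

Substitution gives 0/0 (the numerator vanishes to order 3).
Expand each term to order z^3: the coefficient of z^3 in -4·1/(1 - 2z) is -32 and in -4·tan(z) is -4/3.
Lower-order terms cancel with the polynomial part, so the numerator is (-100/3)·z^3 + o(z^3), and the limit is (-100/3)/(5) = -20/3.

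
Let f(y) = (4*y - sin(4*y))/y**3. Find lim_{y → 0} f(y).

32/3

Direct substitution gives 0/0.
Apply L'Hôpital: lim (4 - 4*cos(4*y))/(3*y^2), still 0/0.
Apply L'Hôpital: lim (16*sin(4*y))/(6*y), still 0/0.
After 3 applications of L'Hôpital's rule the quotient is (64*cos(4*y))/(6); substituting y = 0 gives 32/3.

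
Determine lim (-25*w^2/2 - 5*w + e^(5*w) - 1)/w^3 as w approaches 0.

125/6

Direct substitution gives 0/0.
Apply L'Hôpital: lim (-25*w + 5*e^(5*w) - 5)/(3*w^2), still 0/0.
Apply L'Hôpital: lim (25*e^(5*w) - 25)/(6*w), still 0/0.
After 3 applications of L'Hôpital's rule the quotient is (125*e^(5*w))/(6); substituting w = 0 gives 125/6.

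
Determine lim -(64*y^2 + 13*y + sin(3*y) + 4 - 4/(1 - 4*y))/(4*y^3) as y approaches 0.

Substitution gives 0/0 (the numerator vanishes to order 3).
Expand each term to order y^3: the coefficient of y^3 in sin(3y) is -9/2 and in -4·1/(1 - 4y) is -256.
Lower-order terms cancel with the polynomial part, so the numerator is (-521/2)·y^3 + o(y^3), and the limit is (-521/2)/(-4) = 521/8.

521/8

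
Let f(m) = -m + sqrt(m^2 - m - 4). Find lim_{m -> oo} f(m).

An ∞ − ∞ form. Rationalising with the conjugate, the difference becomes (-m - 4) / (√(m^2 - m - 4) + m).
For large m the denominator behaves like 2·m, so the quotient tends to -1/2 = -1/2.

-1/2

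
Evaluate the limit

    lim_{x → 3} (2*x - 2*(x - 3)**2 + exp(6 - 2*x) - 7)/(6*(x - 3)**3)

-2/9

Direct substitution gives 0/0.
Apply L'Hôpital: lim (-4*x - 2*e^(6 - 2*x) + 14)/(18*(x - 3)^2), still 0/0.
Apply L'Hôpital: lim (4*e^(6 - 2*x) - 4)/(36*x - 108), still 0/0.
After 3 applications of L'Hôpital's rule the quotient is (-8*e^(6 - 2*x))/(36); substituting x = 3 gives -2/9.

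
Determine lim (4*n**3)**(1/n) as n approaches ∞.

Base → ∞ and exponent → 0: an ∞^0 form.
Take logs: (1/n)·ln(4·n^3) = (ln 4 + 3·ln n)/n → 0.
So the limit is e^0 = 1.

1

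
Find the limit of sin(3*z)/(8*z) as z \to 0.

3/8

Substitution gives 0/0.
Write it as (3/8)·sin(3z)/(3z); since sin(u)/u → 1, the limit is 3/8.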